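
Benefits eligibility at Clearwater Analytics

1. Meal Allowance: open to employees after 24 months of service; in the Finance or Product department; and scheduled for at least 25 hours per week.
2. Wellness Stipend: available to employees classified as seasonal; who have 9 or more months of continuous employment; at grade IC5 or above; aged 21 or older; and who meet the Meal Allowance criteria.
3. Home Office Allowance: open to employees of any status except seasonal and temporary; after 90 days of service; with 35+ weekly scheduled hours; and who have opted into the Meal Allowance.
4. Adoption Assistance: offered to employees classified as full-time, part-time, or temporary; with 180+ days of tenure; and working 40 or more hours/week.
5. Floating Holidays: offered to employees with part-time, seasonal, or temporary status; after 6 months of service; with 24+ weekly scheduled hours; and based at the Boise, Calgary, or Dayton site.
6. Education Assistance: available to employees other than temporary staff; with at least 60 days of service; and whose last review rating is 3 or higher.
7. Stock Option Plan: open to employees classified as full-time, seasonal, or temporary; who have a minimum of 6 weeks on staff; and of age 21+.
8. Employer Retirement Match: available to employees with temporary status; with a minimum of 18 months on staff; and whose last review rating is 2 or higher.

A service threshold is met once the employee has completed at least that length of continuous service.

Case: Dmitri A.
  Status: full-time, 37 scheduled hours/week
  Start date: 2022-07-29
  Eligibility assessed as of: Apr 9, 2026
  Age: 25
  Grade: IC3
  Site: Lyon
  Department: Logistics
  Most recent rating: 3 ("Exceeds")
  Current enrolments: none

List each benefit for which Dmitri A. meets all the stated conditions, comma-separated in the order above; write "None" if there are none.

Education Assistance, Stock Option Plan

Service from 2022-07-29 to Apr 9, 2026: 1350 days.
Meal Allowance — service 1350 days ≥ 24 months (≈720 days) ✓; dept Logistics ✗ → not eligible.
Wellness Stipend — status full-time ✗ (requires seasonal) → not eligible.
Home Office Allowance — status full-time ✓ (not excluded); service 1350 days ≥ 90 days ✓; 37 hrs/wk ≥ 35 ✓; not enrolled in Meal Allowance ✗ → not eligible.
Adoption Assistance — status full-time ✓; service 1350 days ≥ 180 days ✓; 37 hrs/wk < 40 ✗ → not eligible.
Floating Holidays — status full-time ✗ (requires part-time, seasonal, or temporary) → not eligible.
Education Assistance — status full-time ✓ (not excluded); service 1350 days ≥ 60 days ✓; rating 3 ≥ 3 ✓ → eligible.
Stock Option Plan — status full-time ✓; service 1350 days ≥ 6 weeks (≈42 days) ✓; age 25 ≥ 21 ✓ → eligible.
Employer Retirement Match — status full-time ✗ (requires temporary) → not eligible.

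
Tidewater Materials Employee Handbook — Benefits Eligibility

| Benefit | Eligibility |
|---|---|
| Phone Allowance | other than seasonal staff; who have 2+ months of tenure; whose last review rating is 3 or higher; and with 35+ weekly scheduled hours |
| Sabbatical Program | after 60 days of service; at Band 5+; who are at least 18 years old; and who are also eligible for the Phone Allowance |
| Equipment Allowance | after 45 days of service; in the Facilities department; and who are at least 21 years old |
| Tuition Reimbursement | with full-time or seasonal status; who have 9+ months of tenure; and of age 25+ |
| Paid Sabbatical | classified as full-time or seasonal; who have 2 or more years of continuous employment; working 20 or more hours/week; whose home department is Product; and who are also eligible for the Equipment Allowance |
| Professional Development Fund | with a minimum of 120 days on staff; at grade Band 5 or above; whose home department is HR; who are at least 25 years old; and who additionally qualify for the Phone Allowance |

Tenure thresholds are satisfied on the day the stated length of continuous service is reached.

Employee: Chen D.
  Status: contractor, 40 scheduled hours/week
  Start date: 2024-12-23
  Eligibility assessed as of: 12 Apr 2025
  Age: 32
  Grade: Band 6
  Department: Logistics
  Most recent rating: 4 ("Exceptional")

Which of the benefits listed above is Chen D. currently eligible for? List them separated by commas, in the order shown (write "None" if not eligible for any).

Phone Allowance, Sabbatical Program

Service from 2024-12-23 to 12 Apr 2025: 110 days.
Phone Allowance — status contractor ✓ (not excluded); service 110 days ≥ 2 months (≈60 days) ✓; rating 4 ≥ 3 ✓; 40 hrs/wk ≥ 35 ✓ → eligible.
Sabbatical Program — service 110 days ≥ 60 days ✓; grade Band 6 ≥ Band 5 ✓; age 32 ≥ 18 ✓; eligible for Phone Allowance ✓ → eligible.
Equipment Allowance — service 110 days ≥ 45 days ✓; dept Logistics ✗ → not eligible.
Tuition Reimbursement — status contractor ✗ (requires full-time or seasonal) → not eligible.
Paid Sabbatical — status contractor ✗ (requires full-time or seasonal) → not eligible.
Professional Development Fund — service 110 days < 120 days ✗ → not eligible.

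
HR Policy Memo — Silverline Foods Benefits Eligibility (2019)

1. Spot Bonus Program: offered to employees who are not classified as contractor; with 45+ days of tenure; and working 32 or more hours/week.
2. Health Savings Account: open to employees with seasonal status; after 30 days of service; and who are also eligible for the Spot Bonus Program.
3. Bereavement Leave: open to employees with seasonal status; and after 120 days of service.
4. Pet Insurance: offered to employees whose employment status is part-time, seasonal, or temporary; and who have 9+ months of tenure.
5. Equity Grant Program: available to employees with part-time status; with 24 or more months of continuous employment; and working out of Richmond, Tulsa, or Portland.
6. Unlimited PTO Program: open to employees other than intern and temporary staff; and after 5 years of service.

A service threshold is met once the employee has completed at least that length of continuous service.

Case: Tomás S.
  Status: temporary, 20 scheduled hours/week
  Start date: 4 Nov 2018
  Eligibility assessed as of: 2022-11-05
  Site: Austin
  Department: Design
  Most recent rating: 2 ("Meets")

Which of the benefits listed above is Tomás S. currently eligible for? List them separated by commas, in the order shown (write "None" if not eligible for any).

Pet Insurance

Service from 4 Nov 2018 to 2022-11-05: 1462 days.
Spot Bonus Program — status temporary ✓ (not excluded); service 1462 days ≥ 45 days ✓; 20 hrs/wk < 32 ✗ → not eligible.
Health Savings Account — status temporary ✗ (requires seasonal) → not eligible.
Bereavement Leave — status temporary ✗ (requires seasonal) → not eligible.
Pet Insurance — status temporary ✓; service 1462 days ≥ 9 months (≈270 days) ✓ → eligible.
Equity Grant Program — status temporary ✗ (requires part-time) → not eligible.
Unlimited PTO Program — status temporary ✗ (excluded) → not eligible.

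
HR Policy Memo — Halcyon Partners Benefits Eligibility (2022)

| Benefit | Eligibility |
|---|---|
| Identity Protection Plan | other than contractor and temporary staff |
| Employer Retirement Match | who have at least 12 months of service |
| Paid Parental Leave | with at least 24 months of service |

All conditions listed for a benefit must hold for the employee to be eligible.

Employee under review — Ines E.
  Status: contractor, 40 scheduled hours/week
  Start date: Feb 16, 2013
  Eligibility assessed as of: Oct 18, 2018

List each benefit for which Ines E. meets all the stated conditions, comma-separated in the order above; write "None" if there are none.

Service from Feb 16, 2013 to Oct 18, 2018: 2070 days.
Identity Protection Plan — status contractor ✗ (excluded) → not eligible.
Employer Retirement Match — service 2070 days ≥ 12 months (≈360 days) ✓ → eligible.
Paid Parental Leave — service 2070 days ≥ 24 months (≈720 days) ✓ → eligible.

Employer Retirement Match, Paid Parental Leave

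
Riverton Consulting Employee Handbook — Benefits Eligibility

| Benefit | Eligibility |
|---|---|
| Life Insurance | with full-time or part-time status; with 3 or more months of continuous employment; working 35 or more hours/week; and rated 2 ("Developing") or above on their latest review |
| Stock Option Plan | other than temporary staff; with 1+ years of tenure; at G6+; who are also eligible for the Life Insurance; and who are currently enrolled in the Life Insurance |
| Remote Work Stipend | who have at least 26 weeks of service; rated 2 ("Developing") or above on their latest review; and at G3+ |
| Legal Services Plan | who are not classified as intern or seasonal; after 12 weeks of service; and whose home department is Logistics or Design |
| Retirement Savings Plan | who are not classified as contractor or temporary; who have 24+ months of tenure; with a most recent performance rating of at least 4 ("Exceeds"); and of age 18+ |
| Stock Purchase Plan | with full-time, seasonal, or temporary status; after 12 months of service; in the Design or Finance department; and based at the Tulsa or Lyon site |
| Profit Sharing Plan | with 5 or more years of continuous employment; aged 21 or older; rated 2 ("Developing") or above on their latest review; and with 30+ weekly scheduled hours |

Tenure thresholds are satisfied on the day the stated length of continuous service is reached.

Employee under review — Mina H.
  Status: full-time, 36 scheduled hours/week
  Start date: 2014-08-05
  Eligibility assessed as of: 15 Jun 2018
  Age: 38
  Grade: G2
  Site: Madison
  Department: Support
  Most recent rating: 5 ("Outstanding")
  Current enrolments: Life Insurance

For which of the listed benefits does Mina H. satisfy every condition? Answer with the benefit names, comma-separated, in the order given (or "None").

Life Insurance, Retirement Savings Plan

Service from 2014-08-05 to 15 Jun 2018: 1410 days.
Life Insurance — status full-time ✓; service 1410 days ≥ 3 months (≈90 days) ✓; 36 hrs/wk ≥ 35 ✓; rating 5 ≥ 2 ✓ → eligible.
Stock Option Plan — status full-time ✓ (not excluded); service 1410 days ≥ 1 year (≈365 days) ✓; grade G2 < G6 ✗ → not eligible.
Remote Work Stipend — service 1410 days ≥ 26 weeks (≈182 days) ✓; rating 5 ≥ 2 ✓; grade G2 < G3 ✗ → not eligible.
Legal Services Plan — status full-time ✓ (not excluded); service 1410 days ≥ 12 weeks (≈84 days) ✓; dept Support ✗ → not eligible.
Retirement Savings Plan — status full-time ✓ (not excluded); service 1410 days ≥ 24 months (≈720 days) ✓; rating 5 ≥ 4 ✓; age 38 ≥ 18 ✓ → eligible.
Stock Purchase Plan — status full-time ✓; service 1410 days ≥ 12 months (≈360 days) ✓; dept Support ✗ → not eligible.
Profit Sharing Plan — service 1410 days < 5 years (≈1825 days) ✗ → not eligible.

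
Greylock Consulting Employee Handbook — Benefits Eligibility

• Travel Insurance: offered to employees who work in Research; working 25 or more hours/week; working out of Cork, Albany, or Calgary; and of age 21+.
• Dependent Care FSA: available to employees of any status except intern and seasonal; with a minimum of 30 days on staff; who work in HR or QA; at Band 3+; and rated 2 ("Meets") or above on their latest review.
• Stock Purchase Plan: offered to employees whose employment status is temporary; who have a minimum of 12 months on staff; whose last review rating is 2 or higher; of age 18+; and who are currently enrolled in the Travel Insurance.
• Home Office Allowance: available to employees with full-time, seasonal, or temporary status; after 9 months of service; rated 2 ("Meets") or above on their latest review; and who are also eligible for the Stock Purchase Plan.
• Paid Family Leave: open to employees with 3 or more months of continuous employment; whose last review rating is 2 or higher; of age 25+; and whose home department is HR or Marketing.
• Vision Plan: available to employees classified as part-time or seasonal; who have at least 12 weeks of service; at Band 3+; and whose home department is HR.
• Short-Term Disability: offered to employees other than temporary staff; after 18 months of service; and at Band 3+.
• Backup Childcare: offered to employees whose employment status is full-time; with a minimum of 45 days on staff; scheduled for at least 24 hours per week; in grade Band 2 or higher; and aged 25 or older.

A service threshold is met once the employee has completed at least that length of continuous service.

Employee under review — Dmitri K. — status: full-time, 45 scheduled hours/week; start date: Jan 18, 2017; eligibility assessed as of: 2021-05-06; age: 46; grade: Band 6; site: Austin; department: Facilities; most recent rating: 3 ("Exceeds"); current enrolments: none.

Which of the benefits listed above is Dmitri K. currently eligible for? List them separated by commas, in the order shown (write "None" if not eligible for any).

Service from Jan 18, 2017 to 2021-05-06: 1569 days.
Travel Insurance — dept Facilities ✗ → not eligible.
Dependent Care FSA — status full-time ✓ (not excluded); service 1569 days ≥ 30 days ✓; dept Facilities ✗ → not eligible.
Stock Purchase Plan — status full-time ✗ (requires temporary) → not eligible.
Home Office Allowance — status full-time ✓; service 1569 days ≥ 9 months (≈270 days) ✓; rating 3 ≥ 2 ✓; not eligible for Stock Purchase Plan ✗ → not eligible.
Paid Family Leave — service 1569 days ≥ 3 months (≈90 days) ✓; rating 3 ≥ 2 ✓; age 46 ≥ 25 ✓; dept Facilities ✗ → not eligible.
Vision Plan — status full-time ✗ (requires part-time or seasonal) → not eligible.
Short-Term Disability — status full-time ✓ (not excluded); service 1569 days ≥ 18 months (≈540 days) ✓; grade Band 6 ≥ Band 3 ✓ → eligible.
Backup Childcare — status full-time ✓; service 1569 days ≥ 45 days ✓; 45 hrs/wk ≥ 24 ✓; grade Band 6 ≥ Band 2 ✓; age 46 ≥ 25 ✓ → eligible.

Short-Term Disability, Backup Childcare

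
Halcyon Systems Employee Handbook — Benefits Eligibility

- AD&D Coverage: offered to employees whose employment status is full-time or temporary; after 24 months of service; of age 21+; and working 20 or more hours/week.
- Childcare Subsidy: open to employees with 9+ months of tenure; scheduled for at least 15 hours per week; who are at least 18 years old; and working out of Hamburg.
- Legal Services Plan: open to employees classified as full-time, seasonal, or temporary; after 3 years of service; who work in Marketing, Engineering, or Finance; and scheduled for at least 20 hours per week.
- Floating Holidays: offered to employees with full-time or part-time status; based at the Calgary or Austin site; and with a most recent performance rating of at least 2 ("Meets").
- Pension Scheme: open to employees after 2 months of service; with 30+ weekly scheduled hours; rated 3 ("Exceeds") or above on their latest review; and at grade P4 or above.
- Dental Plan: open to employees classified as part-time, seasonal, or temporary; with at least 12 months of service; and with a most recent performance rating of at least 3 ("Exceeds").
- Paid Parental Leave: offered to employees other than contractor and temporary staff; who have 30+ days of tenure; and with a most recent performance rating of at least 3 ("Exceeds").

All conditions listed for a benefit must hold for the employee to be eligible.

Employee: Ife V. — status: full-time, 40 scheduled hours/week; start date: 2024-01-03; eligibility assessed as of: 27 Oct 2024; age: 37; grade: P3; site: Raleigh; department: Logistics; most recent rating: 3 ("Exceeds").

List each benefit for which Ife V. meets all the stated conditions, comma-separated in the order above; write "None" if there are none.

Service from 2024-01-03 to 27 Oct 2024: 298 days.
AD&D Coverage — status full-time ✓; service 298 days < 24 months (≈720 days) ✗ → not eligible.
Childcare Subsidy — service 298 days ≥ 9 months (≈270 days) ✓; 40 hrs/wk ≥ 15 ✓; age 37 ≥ 18 ✓; site Raleigh ✗ (not Hamburg) → not eligible.
Legal Services Plan — status full-time ✓; service 298 days < 3 years (≈1095 days) ✗ → not eligible.
Floating Holidays — status full-time ✓; site Raleigh ✗ (not Calgary or Austin) → not eligible.
Pension Scheme — service 298 days ≥ 2 months (≈60 days) ✓; 40 hrs/wk ≥ 30 ✓; rating 3 ≥ 3 ✓; grade P3 < P4 ✗ → not eligible.
Dental Plan — status full-time ✗ (requires part-time, seasonal, or temporary) → not eligible.
Paid Parental Leave — status full-time ✓ (not excluded); service 298 days ≥ 30 days ✓; rating 3 ≥ 3 ✓ → eligible.

Paid Parental Leave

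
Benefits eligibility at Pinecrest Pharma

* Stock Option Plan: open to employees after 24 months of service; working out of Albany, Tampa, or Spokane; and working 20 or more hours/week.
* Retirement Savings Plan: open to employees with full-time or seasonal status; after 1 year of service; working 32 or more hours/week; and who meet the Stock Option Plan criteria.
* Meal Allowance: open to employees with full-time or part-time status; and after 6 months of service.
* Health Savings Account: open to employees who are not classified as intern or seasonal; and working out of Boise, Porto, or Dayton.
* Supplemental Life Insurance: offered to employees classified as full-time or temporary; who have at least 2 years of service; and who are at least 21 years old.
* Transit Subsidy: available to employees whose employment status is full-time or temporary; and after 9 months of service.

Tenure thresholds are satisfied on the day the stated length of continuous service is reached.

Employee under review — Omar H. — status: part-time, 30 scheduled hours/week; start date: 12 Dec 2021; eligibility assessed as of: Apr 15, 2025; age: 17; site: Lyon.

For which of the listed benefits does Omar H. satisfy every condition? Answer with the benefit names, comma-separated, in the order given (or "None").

Service from 12 Dec 2021 to Apr 15, 2025: 1220 days.
Stock Option Plan — service 1220 days ≥ 24 months (≈720 days) ✓; site Lyon ✗ (not Albany, Tampa, or Spokane) → not eligible.
Retirement Savings Plan — status part-time ✗ (requires full-time or seasonal) → not eligible.
Meal Allowance — status part-time ✓; service 1220 days ≥ 6 months (≈180 days) ✓ → eligible.
Health Savings Account — status part-time ✓ (not excluded); site Lyon ✗ (not Boise, Porto, or Dayton) → not eligible.
Supplemental Life Insurance — status part-time ✗ (requires full-time or temporary) → not eligible.
Transit Subsidy — status part-time ✗ (requires full-time or temporary) → not eligible.

Meal Allowance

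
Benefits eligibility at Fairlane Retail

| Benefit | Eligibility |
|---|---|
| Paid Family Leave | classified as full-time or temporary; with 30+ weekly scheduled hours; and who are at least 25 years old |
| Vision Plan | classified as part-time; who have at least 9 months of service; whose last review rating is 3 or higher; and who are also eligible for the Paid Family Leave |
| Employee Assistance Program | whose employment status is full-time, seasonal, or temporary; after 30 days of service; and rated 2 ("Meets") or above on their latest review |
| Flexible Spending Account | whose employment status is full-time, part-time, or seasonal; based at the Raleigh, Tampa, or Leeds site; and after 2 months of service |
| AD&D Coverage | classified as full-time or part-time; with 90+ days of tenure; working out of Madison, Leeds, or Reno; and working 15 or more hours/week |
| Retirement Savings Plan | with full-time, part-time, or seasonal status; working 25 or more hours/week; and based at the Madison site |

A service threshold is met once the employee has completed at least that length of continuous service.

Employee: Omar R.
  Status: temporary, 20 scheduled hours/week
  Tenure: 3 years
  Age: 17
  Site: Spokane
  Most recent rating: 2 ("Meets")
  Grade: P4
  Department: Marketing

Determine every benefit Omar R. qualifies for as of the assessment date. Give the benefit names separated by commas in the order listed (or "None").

Paid Family Leave — status temporary ✓; 20 hrs/wk < 30 ✗ → not eligible.
Vision Plan — status temporary ✗ (requires part-time) → not eligible.
Employee Assistance Program — status temporary ✓; service 3 years ≥ 30 days ✓; rating 2 ≥ 2 ✓ → eligible.
Flexible Spending Account — status temporary ✗ (requires full-time, part-time, or seasonal) → not eligible.
AD&D Coverage — status temporary ✗ (requires full-time or part-time) → not eligible.
Retirement Savings Plan — status temporary ✗ (requires full-time, part-time, or seasonal) → not eligible.

Employee Assistance Program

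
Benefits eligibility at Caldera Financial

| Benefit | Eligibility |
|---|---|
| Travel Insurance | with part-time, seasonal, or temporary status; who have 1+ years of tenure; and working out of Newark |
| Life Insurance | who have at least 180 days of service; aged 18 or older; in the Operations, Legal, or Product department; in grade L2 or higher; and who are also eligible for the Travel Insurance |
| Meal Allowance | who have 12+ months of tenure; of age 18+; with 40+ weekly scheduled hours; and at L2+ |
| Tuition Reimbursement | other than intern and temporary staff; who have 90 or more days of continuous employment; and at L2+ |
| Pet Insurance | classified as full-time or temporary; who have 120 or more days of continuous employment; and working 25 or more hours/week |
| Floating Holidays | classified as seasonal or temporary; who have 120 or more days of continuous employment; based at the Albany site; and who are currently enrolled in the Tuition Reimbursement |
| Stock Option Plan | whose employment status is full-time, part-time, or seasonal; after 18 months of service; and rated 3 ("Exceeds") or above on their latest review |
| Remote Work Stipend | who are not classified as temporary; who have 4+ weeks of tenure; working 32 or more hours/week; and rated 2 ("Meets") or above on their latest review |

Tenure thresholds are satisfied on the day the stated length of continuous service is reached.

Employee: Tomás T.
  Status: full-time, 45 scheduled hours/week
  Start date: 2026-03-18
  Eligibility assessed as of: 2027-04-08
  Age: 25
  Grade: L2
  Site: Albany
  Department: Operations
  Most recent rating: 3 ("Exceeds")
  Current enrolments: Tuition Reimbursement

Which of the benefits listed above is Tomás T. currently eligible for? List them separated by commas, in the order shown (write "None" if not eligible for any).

Service from 2026-03-18 to 2027-04-08: 386 days.
Travel Insurance — status full-time ✗ (requires part-time, seasonal, or temporary) → not eligible.
Life Insurance — service 386 days ≥ 180 days ✓; age 25 ≥ 18 ✓; dept Operations ✓; grade L2 ≥ L2 ✓; not eligible for Travel Insurance ✗ → not eligible.
Meal Allowance — service 386 days ≥ 12 months (≈360 days) ✓; age 25 ≥ 18 ✓; 45 hrs/wk ≥ 40 ✓; grade L2 ≥ L2 ✓ → eligible.
Tuition Reimbursement — status full-time ✓ (not excluded); service 386 days ≥ 90 days ✓; grade L2 ≥ L2 ✓ → eligible.
Pet Insurance — status full-time ✓; service 386 days ≥ 120 days ✓; 45 hrs/wk ≥ 25 ✓ → eligible.
Floating Holidays — status full-time ✗ (requires seasonal or temporary) → not eligible.
Stock Option Plan — status full-time ✓; service 386 days < 18 months (≈540 days) ✗ → not eligible.
Remote Work Stipend — status full-time ✓ (not excluded); service 386 days ≥ 4 weeks (≈28 days) ✓; 45 hrs/wk ≥ 32 ✓; rating 3 ≥ 2 ✓ → eligible.

Meal Allowance, Tuition Reimbursement, Pet Insurance, Remote Work Stipend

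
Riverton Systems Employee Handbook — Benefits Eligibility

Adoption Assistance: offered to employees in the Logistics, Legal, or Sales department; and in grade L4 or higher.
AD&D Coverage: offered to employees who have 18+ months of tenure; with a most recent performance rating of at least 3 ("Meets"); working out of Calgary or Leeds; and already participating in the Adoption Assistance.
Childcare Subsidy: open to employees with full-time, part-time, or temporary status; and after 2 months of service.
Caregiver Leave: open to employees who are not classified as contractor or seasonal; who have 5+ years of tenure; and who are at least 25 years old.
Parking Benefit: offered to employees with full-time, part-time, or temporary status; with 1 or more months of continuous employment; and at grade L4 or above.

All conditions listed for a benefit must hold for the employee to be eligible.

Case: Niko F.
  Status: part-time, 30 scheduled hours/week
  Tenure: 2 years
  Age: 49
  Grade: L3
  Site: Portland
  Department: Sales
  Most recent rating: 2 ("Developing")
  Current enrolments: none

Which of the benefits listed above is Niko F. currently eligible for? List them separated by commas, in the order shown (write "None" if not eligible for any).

Childcare Subsidy

Adoption Assistance — dept Sales ✓; grade L3 < L4 ✗ → not eligible.
AD&D Coverage — service 2 years ≥ 18 months (≈540 days) ✓; rating 2 < 3 ✗ → not eligible.
Childcare Subsidy — status part-time ✓; service 2 years ≥ 2 months (≈60 days) ✓ → eligible.
Caregiver Leave — status part-time ✓ (not excluded); service 2 years < 5 years ✗ → not eligible.
Parking Benefit — status part-time ✓; service 2 years ≥ 1 month (≈30 days) ✓; grade L3 < L4 ✗ → not eligible.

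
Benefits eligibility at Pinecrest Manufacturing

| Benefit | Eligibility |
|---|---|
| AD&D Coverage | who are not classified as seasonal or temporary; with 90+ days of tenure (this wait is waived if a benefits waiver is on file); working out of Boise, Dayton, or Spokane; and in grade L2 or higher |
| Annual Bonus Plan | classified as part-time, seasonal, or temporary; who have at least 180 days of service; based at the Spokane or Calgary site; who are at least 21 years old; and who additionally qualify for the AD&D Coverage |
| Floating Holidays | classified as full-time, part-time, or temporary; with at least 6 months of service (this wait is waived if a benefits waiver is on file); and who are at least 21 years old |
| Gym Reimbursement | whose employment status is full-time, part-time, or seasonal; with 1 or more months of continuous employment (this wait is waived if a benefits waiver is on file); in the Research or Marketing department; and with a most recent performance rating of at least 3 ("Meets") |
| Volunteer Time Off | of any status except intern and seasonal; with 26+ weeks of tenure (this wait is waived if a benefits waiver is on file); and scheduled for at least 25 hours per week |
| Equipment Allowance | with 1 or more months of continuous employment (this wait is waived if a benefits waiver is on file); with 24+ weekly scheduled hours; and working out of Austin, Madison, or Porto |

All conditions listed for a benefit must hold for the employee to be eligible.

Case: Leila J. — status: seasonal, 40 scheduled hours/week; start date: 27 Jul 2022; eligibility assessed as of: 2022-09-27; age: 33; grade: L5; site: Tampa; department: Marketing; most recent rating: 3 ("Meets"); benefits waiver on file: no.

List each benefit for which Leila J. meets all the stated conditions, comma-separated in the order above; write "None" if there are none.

Gym Reimbursement

Service from 27 Jul 2022 to 2022-09-27: 62 days.
AD&D Coverage — status seasonal ✗ (excluded) → not eligible.
Annual Bonus Plan — status seasonal ✓; service 62 days < 180 days ✗ → not eligible.
Floating Holidays — status seasonal ✗ (requires full-time, part-time, or temporary) → not eligible.
Gym Reimbursement — status seasonal ✓; no waiver, service 62 days ≥ 1 month (≈30 days) ✓; dept Marketing ✓; rating 3 ≥ 3 ✓ → eligible.
Volunteer Time Off — status seasonal ✗ (excluded) → not eligible.
Equipment Allowance — no waiver, service 62 days ≥ 1 month (≈30 days) ✓; 40 hrs/wk ≥ 24 ✓; site Tampa ✗ (not Austin, Madison, or Porto) → not eligible.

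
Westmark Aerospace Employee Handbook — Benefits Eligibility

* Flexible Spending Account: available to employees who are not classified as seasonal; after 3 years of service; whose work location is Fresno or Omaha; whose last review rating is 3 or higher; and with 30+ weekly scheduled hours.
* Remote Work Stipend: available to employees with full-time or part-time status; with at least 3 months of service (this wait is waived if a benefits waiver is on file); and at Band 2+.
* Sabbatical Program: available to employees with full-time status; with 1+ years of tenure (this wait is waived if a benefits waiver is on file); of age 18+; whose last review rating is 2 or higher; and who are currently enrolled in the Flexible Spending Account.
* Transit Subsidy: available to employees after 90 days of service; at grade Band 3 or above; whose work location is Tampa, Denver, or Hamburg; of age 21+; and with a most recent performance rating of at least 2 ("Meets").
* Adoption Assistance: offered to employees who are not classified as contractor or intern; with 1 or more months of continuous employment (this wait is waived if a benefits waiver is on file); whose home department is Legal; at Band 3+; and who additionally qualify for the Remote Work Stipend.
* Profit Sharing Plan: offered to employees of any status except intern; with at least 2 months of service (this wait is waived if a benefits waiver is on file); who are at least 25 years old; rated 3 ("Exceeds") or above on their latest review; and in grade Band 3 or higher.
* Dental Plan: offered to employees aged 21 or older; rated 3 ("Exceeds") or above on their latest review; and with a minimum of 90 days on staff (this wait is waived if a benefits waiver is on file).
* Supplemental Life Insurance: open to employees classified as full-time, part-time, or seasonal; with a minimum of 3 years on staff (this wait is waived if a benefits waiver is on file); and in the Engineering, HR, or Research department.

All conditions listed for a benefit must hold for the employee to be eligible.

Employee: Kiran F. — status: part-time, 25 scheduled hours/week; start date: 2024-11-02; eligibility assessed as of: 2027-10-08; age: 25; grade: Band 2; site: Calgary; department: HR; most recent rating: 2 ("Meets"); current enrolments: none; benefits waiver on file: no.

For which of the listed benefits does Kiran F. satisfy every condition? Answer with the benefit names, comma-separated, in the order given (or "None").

Service from 2024-11-02 to 2027-10-08: 1070 days.
Flexible Spending Account — status part-time ✓ (not excluded); service 1070 days < 3 years (≈1095 days) ✗ → not eligible.
Remote Work Stipend — status part-time ✓; no waiver, service 1070 days ≥ 3 months (≈90 days) ✓; grade Band 2 ≥ Band 2 ✓ → eligible.
Sabbatical Program — status part-time ✗ (requires full-time) → not eligible.
Transit Subsidy — service 1070 days ≥ 90 days ✓; grade Band 2 < Band 3 ✗ → not eligible.
Adoption Assistance — status part-time ✓ (not excluded); no waiver, service 1070 days ≥ 1 month (≈30 days) ✓; dept HR ✗ → not eligible.
Profit Sharing Plan — status part-time ✓ (not excluded); no waiver, service 1070 days ≥ 2 months (≈60 days) ✓; age 25 ≥ 25 ✓; rating 2 < 3 ✗ → not eligible.
Dental Plan — age 25 ≥ 21 ✓; rating 2 < 3 ✗ → not eligible.
Supplemental Life Insurance — status part-time ✓; no waiver, service 1070 days < 3 years (≈1095 days) ✗ → not eligible.

Remote Work Stipend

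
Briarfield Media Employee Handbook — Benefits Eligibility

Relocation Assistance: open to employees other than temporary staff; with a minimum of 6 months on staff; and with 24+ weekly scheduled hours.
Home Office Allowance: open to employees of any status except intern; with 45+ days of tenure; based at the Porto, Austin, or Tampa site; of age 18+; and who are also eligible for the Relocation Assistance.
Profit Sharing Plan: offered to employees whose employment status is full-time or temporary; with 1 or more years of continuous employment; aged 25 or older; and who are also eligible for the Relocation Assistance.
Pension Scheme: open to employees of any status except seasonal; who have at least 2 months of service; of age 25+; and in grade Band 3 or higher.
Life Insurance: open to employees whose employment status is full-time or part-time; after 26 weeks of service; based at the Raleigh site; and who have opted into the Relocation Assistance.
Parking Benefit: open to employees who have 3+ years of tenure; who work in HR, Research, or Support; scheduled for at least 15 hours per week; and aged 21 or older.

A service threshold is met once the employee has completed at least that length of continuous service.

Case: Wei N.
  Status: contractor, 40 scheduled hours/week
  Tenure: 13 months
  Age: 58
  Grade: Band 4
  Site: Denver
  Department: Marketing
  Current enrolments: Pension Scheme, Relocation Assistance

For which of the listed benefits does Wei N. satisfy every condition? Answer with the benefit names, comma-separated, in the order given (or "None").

Relocation Assistance, Pension Scheme

Relocation Assistance — status contractor ✓ (not excluded); service 13 months ≥ 6 months ✓; 40 hrs/wk ≥ 24 ✓ → eligible.
Home Office Allowance — status contractor ✓ (not excluded); service 13 months ≥ 45 days ✓; site Denver ✗ (not Porto, Austin, or Tampa) → not eligible.
Profit Sharing Plan — status contractor ✗ (requires full-time or temporary) → not eligible.
Pension Scheme — status contractor ✓ (not excluded); service 13 months ≥ 2 months ✓; age 58 ≥ 25 ✓; grade Band 4 ≥ Band 3 ✓ → eligible.
Life Insurance — status contractor ✗ (requires full-time or part-time) → not eligible.
Parking Benefit — service 13 months < 3 years (≈1095 days) ✗ → not eligible.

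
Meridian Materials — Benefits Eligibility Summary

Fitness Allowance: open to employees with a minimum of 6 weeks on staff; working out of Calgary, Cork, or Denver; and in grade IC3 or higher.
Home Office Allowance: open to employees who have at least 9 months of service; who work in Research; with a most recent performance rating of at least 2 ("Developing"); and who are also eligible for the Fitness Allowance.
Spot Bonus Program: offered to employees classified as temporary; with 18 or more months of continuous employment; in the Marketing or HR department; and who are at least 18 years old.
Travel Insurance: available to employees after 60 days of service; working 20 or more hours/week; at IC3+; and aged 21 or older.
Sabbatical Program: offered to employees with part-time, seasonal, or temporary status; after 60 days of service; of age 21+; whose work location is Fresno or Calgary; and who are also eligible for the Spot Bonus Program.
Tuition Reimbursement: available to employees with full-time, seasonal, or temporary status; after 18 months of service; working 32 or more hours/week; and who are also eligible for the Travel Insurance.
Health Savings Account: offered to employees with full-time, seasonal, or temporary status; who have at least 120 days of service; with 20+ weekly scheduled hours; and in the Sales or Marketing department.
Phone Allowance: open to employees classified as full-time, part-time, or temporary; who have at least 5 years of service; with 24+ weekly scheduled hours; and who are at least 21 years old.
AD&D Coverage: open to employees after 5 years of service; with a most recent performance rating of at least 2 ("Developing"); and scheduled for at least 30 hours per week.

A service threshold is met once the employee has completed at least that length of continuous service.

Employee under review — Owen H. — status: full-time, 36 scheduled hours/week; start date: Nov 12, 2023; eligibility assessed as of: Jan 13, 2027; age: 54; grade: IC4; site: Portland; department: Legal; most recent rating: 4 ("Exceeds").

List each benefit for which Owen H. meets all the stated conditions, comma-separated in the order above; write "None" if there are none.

Service from Nov 12, 2023 to Jan 13, 2027: 1158 days.
Fitness Allowance — service 1158 days ≥ 6 weeks (≈42 days) ✓; site Portland ✗ (not Calgary, Cork, or Denver) → not eligible.
Home Office Allowance — service 1158 days ≥ 9 months (≈270 days) ✓; dept Legal ✗ → not eligible.
Spot Bonus Program — status full-time ✗ (requires temporary) → not eligible.
Travel Insurance — service 1158 days ≥ 60 days ✓; 36 hrs/wk ≥ 20 ✓; grade IC4 ≥ IC3 ✓; age 54 ≥ 21 ✓ → eligible.
Sabbatical Program — status full-time ✗ (requires part-time, seasonal, or temporary) → not eligible.
Tuition Reimbursement — status full-time ✓; service 1158 days ≥ 18 months (≈540 days) ✓; 36 hrs/wk ≥ 32 ✓; eligible for Travel Insurance ✓ → eligible.
Health Savings Account — status full-time ✓; service 1158 days ≥ 120 days ✓; 36 hrs/wk ≥ 20 ✓; dept Legal ✗ → not eligible.
Phone Allowance — status full-time ✓; service 1158 days < 5 years (≈1825 days) ✗ → not eligible.
AD&D Coverage — service 1158 days < 5 years (≈1825 days) ✗ → not eligible.

Travel Insurance, Tuition Reimbursement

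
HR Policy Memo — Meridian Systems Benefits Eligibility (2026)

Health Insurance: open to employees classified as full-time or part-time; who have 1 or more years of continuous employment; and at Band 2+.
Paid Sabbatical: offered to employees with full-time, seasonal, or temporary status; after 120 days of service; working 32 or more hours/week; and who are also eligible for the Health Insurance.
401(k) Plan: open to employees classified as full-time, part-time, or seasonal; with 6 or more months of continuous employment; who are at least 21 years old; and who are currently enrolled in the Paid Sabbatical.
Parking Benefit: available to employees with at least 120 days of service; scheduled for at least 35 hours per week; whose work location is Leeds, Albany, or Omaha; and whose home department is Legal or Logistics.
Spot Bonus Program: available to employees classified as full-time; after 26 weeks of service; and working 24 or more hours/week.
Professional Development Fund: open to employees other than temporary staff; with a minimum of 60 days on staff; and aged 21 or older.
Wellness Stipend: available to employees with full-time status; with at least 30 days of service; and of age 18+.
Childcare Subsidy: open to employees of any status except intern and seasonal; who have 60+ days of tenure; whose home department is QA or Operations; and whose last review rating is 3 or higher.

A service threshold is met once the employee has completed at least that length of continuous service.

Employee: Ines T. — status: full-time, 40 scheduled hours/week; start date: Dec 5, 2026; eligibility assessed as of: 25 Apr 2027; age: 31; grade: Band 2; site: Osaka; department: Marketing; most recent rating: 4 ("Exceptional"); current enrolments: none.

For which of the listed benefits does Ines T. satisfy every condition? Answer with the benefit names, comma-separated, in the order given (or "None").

Service from Dec 5, 2026 to 25 Apr 2027: 141 days.
Health Insurance — status full-time ✓; service 141 days < 1 year (≈365 days) ✗ → not eligible.
Paid Sabbatical — status full-time ✓; service 141 days ≥ 120 days ✓; 40 hrs/wk ≥ 32 ✓; not eligible for Health Insurance ✗ → not eligible.
401(k) Plan — status full-time ✓; service 141 days < 6 months (≈180 days) ✗ → not eligible.
Parking Benefit — service 141 days ≥ 120 days ✓; 40 hrs/wk ≥ 35 ✓; site Osaka ✗ (not Leeds, Albany, or Omaha) → not eligible.
Spot Bonus Program — status full-time ✓; service 141 days < 26 weeks (≈182 days) ✗ → not eligible.
Professional Development Fund — status full-time ✓ (not excluded); service 141 days ≥ 60 days ✓; age 31 ≥ 21 ✓ → eligible.
Wellness Stipend — status full-time ✓; service 141 days ≥ 30 days ✓; age 31 ≥ 18 ✓ → eligible.
Childcare Subsidy — status full-time ✓ (not excluded); service 141 days ≥ 60 days ✓; dept Marketing ✗ → not eligible.

Professional Development Fund, Wellness Stipend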